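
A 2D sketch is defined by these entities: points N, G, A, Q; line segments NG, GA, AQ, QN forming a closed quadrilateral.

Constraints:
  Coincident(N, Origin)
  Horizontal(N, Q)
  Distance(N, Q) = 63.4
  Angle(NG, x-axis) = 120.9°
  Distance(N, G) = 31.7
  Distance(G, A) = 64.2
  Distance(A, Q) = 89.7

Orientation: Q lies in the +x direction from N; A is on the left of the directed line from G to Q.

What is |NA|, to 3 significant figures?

82.0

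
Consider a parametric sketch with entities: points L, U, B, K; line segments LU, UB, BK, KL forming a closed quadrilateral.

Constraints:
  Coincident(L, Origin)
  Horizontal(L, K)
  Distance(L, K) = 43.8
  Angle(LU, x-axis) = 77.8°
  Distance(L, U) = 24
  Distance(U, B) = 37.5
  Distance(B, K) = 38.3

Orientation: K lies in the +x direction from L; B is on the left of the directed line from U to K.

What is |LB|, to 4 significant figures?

54.94

Checks: |UB| = 37.50 ✓; |BK| = 38.30 ✓.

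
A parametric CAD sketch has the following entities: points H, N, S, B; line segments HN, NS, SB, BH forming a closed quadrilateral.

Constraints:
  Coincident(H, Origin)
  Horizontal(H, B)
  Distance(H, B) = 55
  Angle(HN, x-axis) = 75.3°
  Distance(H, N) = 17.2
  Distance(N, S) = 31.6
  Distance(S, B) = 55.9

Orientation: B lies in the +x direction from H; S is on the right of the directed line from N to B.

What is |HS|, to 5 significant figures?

14.833

Checks: |NS| = 31.60 ✓; |SB| = 55.90 ✓.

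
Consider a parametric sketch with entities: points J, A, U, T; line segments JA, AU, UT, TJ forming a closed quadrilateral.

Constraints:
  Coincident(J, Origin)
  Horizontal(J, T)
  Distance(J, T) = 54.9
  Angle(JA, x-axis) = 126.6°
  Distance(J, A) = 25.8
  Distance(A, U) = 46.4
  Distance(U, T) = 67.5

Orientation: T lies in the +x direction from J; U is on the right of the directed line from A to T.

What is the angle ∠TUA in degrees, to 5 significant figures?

77.643°

Checks: |AU| = 46.40 ✓; |UT| = 67.50 ✓.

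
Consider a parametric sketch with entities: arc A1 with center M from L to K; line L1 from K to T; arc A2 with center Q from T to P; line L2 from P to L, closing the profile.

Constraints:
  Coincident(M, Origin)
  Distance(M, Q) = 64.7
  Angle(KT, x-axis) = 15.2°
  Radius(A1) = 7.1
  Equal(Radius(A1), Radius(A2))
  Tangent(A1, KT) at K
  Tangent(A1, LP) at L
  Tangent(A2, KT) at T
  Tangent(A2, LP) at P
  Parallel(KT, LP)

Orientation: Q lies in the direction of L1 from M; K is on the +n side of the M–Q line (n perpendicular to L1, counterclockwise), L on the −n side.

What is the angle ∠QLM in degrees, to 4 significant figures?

83.74°

M is at the origin and Q lies 64.7 along u from M, so Q = 64.7·u = (62.44, 16.96). Tangency of A1 to both parallel lines with radius 7.1 puts K and L at M ± 7.1·n: K = (-1.862, 6.852), L = (1.862, -6.852). Then cos ∠QLM = LQ·LM / (|LQ||LM|), giving 83.74°.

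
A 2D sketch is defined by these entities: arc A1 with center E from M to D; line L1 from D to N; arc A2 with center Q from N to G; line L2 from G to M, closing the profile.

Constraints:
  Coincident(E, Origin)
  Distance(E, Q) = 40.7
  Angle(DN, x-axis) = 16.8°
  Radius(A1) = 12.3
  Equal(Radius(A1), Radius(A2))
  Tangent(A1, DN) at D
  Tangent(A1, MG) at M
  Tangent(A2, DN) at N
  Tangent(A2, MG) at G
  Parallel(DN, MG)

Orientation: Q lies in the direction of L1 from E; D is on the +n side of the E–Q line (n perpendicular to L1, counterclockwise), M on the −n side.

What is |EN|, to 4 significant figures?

42.52

The slot axis is L1's direction at 16.8°, so u = (cos 16.8°, sin 16.8°) = (0.9573, 0.2890) and n = (−sin 16.8°, cos 16.8°) = (-0.2890, 0.9573). E is at the origin and Q lies 40.7 along u from E, so Q = 40.7·u = (38.96, 11.76). Tangency of A1 to both parallel lines with radius 12.3 puts D and M at E ± 12.3·n: D = (-3.555, 11.78), M = (3.555, -11.78). Equal radii place N and G the same way about Q: N = Q + 12.3·n = (35.41, 23.54), G = Q − 12.3·n = (42.52, -0.01144). Then |EN| = |N − E| = 42.52.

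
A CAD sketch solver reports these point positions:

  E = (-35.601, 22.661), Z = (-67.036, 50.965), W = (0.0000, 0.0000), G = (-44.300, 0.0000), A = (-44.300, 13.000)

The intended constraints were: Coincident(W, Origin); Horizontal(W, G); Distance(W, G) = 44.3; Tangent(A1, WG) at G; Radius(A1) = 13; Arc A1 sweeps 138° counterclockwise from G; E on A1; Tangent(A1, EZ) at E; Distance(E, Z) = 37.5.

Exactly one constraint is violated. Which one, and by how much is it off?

Distance(E, Z) = 37.5 — off by 4.80.

W = (0.00, 0.00) ✓; W.y = 0.00, G.y = 0.00 ✓; |WG| = 44.30 ✓; ∠(AG, GW) = 90.00° ✓; |AG| = 13.00 ✓; bearing(A→E) − bearing(A→G) = 138.0° ✓; |AE| = 13.00 ✓; ∠(AE, EZ) = 90.00° ✓; |EZ| = 42.30 ✗.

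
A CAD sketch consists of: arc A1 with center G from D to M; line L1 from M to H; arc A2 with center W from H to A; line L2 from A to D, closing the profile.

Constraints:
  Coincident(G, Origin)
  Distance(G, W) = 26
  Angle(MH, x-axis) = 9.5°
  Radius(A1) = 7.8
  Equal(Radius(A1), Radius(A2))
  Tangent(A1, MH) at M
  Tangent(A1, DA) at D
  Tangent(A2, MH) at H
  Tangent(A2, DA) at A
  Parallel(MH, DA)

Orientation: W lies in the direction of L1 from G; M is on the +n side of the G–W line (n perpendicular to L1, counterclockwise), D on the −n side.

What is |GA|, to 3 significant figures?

27.1

The slot axis is L1's direction at 9.5°, so u = (cos 9.5°, sin 9.5°) = (0.986, 0.165) and n = (−sin 9.5°, cos 9.5°) = (-0.165, 0.986). G is at the origin and W lies 26.0 along u from G, so W = 26.0·u = (25.6, 4.29). Tangency of A1 to both parallel lines with radius 7.8 puts M and D at G ± 7.8·n: M = (-1.29, 7.69), D = (1.29, -7.69). Equal radii place H and A the same way about W: H = W + 7.8·n = (24.4, 12.0), A = W − 7.8·n = (26.9, -3.40). Then |GA| = |A − G| = 27.1.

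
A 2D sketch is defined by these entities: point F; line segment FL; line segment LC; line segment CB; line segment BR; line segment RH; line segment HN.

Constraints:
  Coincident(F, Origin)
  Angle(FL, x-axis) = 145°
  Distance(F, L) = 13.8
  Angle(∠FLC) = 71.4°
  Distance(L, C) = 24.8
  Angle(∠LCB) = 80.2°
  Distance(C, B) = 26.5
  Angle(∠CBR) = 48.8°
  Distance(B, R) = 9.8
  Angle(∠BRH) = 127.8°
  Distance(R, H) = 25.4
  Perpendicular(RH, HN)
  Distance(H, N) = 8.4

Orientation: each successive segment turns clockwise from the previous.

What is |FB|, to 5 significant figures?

20.550

F is at the origin; FL runs at 145.0° with length 13.8, so L = (-11.304, 7.9154). ∠FLC = 71.4° gives LC at 36.400° from the x-axis; with |LC| = 24.8, C = (8.6571, 22.632). ∠LCB = 80.2° gives CB at -63.400° from the x-axis; with |CB| = 26.5, B = (20.523, -1.0629). Then |FB| = |B − F| = 20.550.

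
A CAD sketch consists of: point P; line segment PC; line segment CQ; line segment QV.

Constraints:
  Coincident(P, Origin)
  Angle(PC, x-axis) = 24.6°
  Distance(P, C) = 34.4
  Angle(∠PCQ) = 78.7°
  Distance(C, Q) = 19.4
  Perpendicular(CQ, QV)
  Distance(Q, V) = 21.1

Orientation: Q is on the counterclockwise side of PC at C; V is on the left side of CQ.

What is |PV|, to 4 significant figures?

17.88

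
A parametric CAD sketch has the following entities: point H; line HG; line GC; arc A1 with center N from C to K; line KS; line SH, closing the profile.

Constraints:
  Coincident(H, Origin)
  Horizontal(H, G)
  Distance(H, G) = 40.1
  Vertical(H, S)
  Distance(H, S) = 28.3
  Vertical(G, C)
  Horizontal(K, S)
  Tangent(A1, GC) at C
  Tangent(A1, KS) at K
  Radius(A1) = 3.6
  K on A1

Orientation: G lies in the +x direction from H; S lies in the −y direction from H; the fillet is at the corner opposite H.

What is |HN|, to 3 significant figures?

44.1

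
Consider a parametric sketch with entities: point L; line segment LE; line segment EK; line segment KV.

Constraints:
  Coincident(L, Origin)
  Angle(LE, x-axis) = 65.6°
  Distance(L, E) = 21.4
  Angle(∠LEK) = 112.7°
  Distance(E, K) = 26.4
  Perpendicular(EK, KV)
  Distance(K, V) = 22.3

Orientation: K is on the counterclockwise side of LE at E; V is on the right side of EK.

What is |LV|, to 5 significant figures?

54.486

L is at the origin; LE runs at 65.6° with length 21.4, so E = 21.4·(cos 65.6°, sin 65.6°) = (8.8404, 19.489). ∠LEK = 112.7°, so EK runs at 65.6° + (180° − 112.7°) = 132.90° from the x-axis; with |EK| = 26.4, K = E + 26.4·(cos 132.90°, sin 132.90°) = (-9.1306, 38.828). The perpendicularity gives KV at right angles to EK; with |KV| = 22.3 on the right of EK, V = K + 22.3·(0.73254, 0.68072) = (7.2051, 54.008). Then |LV| = |V − L| = 54.486.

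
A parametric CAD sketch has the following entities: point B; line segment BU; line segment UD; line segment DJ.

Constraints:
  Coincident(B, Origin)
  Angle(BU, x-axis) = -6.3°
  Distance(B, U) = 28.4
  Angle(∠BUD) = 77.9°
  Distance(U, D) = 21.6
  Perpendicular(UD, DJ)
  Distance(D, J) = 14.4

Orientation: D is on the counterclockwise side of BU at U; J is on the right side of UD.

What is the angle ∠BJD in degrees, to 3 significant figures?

20.4°

B is at the origin; BU runs at -6.3° with length 28.4, so U = 28.4·(cos -6.3°, sin -6.3°) = (28.2, -3.12). ∠BUD = 77.9°, so UD runs at -6.3° + (180° − 77.9°) = 95.8° from the x-axis; with |UD| = 21.6, D = U + 21.6·(cos 95.8°, sin 95.8°) = (26.0, 18.4). UD is perpendicular to DJ; with |DJ| = 14.4 on the right of UD, J = D + 14.4·(0.995, 0.101) = (40.4, 19.8). Then cos ∠BJD = JB·JD / (|JB||JD|), giving 20.4°.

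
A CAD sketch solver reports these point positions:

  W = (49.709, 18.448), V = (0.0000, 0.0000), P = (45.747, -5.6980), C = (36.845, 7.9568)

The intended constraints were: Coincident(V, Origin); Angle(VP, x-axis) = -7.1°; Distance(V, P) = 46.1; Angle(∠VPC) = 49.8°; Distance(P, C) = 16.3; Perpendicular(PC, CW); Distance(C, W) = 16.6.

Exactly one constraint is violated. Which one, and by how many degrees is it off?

Perpendicular(PC, CW) — off by 6.10°.

V = (0.00, 0.00) ✓; VP at -7.100° ✓; |VP| = 46.10 ✓; ∠VPC = 49.80° ✓; |PC| = 16.30 ✓; ∠(PC, CW) = 83.90° ✗; |CW| = 16.60 ✓.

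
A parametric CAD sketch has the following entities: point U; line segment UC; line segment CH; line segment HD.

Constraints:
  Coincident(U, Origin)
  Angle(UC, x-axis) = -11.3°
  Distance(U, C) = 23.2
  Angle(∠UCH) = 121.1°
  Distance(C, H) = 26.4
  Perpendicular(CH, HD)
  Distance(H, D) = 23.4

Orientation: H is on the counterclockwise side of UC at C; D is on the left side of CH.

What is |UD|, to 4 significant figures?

38.55

∠UCH = 121.1°, so CH runs at -11.3° + (180° − 121.1°) = 47.60° from the x-axis; with |CH| = 26.4, H = C + 26.4·(cos 47.60°, sin 47.60°) = (40.55, 14.95). The perpendicularity gives HD at right angles to CH; with |HD| = 23.4 on the left of CH, D = H + 23.4·(-0.7385, 0.6743) = (23.27, 30.73). Then |UD| = |D − U| = 38.55.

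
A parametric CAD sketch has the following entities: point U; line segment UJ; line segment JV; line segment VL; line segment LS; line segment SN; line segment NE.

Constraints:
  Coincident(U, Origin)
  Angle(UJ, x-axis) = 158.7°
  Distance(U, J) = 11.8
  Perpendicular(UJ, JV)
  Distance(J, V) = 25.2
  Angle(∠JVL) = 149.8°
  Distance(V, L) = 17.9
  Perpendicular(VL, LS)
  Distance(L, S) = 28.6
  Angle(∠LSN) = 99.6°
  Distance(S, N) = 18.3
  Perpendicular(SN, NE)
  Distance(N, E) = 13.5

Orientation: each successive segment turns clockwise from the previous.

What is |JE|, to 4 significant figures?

20.20

U is at the origin; UJ runs at 158.7° with length 11.8, so J = (-10.99, 4.286). UJ ⟂ JV, so JV runs at 68.70°; with |JV| = 25.2, V = (-1.840, 27.76). ∠JVL = 149.8° gives VL at 38.50° from the x-axis; with |VL| = 17.9, L = (12.17, 38.91). VL ⟂ LS, so LS runs at -51.50°; with |LS| = 28.6, S = (29.97, 16.53). ∠LSN = 99.6° gives SN at -131.9° from the x-axis; with |SN| = 18.3, N = (17.75, 2.905). SN ⟂ NE, so NE runs at 138.1°; with |NE| = 13.5, E = (7.703, 11.92). Then |JE| = |E − J| = 20.20.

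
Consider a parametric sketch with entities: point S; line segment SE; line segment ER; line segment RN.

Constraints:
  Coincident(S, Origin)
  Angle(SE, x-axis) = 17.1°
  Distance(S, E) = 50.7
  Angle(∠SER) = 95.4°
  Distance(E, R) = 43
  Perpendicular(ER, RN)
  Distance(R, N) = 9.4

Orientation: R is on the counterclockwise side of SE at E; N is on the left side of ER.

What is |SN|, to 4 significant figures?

63.00

S is at the origin; SE runs at 17.1° with length 50.7, so E = 50.7·(cos 17.1°, sin 17.1°) = (48.46, 14.91). ∠SER = 95.4°, so ER runs at 17.1° + (180° − 95.4°) = 101.7° from the x-axis; with |ER| = 43.0, R = E + 43.0·(cos 101.7°, sin 101.7°) = (39.74, 57.01). The perpendicularity gives RN at right angles to ER; with |RN| = 9.4 on the left of ER, N = R + 9.4·(-0.9792, -0.2028) = (30.53, 55.11). Then |SN| = |N − S| = 63.00.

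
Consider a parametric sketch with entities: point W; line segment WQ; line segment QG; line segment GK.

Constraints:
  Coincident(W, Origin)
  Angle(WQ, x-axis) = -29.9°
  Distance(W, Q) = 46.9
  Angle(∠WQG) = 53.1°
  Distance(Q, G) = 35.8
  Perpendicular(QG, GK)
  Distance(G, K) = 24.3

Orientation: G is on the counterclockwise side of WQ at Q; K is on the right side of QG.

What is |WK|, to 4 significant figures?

62.28

W is at the origin; WQ runs at -29.9° with length 46.9, so Q = 46.9·(cos -29.9°, sin -29.9°) = (40.66, -23.38). ∠WQG = 53.1°, so QG runs at -29.9° + (180° − 53.1°) = 97.00° from the x-axis; with |QG| = 35.8, G = Q + 35.8·(cos 97.00°, sin 97.00°) = (36.29, 12.15). QG ⟂ GK; with |GK| = 24.3 on the right of QG, K = G + 24.3·(0.9925, 0.1219) = (60.41, 15.12). Then |WK| = |K − W| = 62.28.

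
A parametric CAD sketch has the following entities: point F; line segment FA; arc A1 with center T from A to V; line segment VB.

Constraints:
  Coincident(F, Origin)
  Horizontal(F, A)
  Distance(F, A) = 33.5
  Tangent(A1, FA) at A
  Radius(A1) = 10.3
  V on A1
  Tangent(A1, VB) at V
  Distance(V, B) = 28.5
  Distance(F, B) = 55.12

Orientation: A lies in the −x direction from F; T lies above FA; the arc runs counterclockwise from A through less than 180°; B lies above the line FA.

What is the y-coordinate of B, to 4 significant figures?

40.33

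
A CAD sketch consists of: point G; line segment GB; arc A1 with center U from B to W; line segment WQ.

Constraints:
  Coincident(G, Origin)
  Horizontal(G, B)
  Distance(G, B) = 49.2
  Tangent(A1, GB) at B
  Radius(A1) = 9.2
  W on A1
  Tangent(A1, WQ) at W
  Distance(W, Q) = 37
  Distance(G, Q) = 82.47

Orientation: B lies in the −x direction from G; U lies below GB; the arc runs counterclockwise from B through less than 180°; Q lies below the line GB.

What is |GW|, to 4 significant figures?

57.90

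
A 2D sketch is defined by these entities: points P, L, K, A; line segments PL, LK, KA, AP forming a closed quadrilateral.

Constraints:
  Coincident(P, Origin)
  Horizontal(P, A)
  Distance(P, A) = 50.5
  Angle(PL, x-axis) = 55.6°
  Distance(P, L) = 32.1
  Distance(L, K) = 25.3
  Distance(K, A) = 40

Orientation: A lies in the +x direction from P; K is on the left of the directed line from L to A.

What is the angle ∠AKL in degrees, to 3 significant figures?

76.0°

Checks: |LK| = 25.30 ✓; |KA| = 40.00 ✓.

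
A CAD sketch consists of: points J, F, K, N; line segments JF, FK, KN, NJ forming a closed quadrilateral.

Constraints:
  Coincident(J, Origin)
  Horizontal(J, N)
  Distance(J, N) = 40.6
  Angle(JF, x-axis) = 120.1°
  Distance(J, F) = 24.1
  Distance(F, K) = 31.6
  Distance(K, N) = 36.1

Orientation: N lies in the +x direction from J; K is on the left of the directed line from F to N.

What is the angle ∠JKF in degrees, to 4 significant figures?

42.85°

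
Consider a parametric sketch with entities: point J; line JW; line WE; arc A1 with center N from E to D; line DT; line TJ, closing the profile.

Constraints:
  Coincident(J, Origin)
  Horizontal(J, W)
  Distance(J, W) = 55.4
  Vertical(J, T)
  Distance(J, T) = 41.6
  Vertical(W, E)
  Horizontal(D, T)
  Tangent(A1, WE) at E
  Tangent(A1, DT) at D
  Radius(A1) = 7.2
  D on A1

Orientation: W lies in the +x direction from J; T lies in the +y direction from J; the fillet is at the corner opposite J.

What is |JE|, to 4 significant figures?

65.21

J is at the origin; J and W share the same y with |JW| = 55.4 and W on the +x side, so W = (55.40, 0.000). J and T share the same x with |JT| = 41.6 and T on the +y side, so T = (0.000, 41.60). The virtual corner opposite J is at (55.40, 41.60). Since A1 is tangent to WE there, NE ⟂ WE and since A1 is tangent to DT there, ND ⟂ DT, with radius 7.2, so the center N sits 7.2 in from both sides at N = (48.20, 34.40). That places the tangent points at E = (55.40, 34.40) on WE and D = (48.20, 41.60) on DT. Then |JE| = |E − J| = 65.21.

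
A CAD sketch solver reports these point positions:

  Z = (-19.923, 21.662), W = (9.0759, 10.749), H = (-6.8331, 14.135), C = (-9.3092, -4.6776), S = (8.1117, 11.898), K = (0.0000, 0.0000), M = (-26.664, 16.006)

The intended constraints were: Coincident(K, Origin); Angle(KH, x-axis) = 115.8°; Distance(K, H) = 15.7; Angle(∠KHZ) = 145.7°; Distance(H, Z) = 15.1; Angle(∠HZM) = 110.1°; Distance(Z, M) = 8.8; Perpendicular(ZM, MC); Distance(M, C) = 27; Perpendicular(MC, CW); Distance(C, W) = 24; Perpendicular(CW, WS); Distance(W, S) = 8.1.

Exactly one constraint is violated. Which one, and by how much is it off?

Distance(W, S) = 8.1 — off by 6.60.

K = (0.00, 0.00) ✓; KH at 115.8° ✓; |KH| = 15.70 ✓; ∠KHZ = 145.7° ✓; |HZ| = 15.10 ✓; ∠HZM = 110.1° ✓; |ZM| = 8.800 ✓; ∠(ZM, MC) = 90.00° ✓; |MC| = 27.00 ✓; ∠(MC, CW) = 90.00° ✓; |CW| = 24.00 ✓; ∠(CW, WS) = 90.00° ✓; |WS| = 1.500 ✗.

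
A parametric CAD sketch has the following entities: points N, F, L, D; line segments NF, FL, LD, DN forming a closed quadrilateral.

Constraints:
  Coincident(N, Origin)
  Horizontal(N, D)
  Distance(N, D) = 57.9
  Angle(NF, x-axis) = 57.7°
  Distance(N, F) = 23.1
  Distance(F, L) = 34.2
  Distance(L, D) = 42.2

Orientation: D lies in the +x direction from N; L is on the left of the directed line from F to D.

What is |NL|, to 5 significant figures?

56.107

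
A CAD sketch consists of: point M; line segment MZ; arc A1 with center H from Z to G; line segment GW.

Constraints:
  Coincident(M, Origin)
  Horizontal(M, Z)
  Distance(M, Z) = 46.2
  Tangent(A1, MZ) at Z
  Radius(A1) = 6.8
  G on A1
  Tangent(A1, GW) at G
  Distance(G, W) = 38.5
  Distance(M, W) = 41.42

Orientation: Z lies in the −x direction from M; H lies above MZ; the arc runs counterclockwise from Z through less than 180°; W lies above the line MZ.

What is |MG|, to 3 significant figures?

40.5

Checks: |HG| = 6.800 ✓; ∠(HG, GW) = 90.00° ✓; |GW| = 38.50 ✓; |MW| = 41.42 ✓.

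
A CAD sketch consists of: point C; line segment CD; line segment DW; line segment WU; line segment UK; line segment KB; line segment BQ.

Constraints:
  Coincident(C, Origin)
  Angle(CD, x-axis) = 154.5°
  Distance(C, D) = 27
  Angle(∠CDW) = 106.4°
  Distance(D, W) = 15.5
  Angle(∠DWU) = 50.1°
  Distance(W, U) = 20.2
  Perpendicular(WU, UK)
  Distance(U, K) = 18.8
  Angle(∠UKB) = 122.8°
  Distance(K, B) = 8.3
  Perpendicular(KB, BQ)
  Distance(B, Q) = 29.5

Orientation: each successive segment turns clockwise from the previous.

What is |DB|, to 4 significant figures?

11.87

C is at the origin; CD runs at 154.5° with length 27.0, so D = (-24.37, 11.62). ∠CDW = 106.4° gives DW at 80.90° from the x-axis; with |DW| = 15.5, W = (-21.92, 26.93). ∠DWU = 50.1° gives WU at -49.00° from the x-axis; with |WU| = 20.2, U = (-8.666, 11.68). WU is perpendicular to UK, so UK runs at -139.0°; with |UK| = 18.8, K = (-22.85, -0.6503). ∠UKB = 122.8° gives KB at 163.8° from the x-axis; with |KB| = 8.3, B = (-30.82, 1.665). Then |DB| = |B − D| = 11.87.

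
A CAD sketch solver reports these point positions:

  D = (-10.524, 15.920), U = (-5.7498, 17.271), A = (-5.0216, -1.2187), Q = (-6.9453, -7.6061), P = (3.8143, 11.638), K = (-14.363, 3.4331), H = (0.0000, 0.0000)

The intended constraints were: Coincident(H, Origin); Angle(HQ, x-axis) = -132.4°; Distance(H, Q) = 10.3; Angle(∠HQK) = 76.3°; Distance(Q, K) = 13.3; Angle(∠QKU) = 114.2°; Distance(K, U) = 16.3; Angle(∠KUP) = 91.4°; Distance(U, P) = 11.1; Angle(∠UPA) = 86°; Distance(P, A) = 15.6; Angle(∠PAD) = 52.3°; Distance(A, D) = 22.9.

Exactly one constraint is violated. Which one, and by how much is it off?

Distance(A, D) = 22.9 — off by 4.90.

H = (0.00, 0.00) ✓; HQ at -132.4° ✓; |HQ| = 10.30 ✓; ∠HQK = 76.30° ✓; |QK| = 13.30 ✓; ∠QKU = 114.2° ✓; |KU| = 16.30 ✓; ∠KUP = 91.40° ✓; |UP| = 11.10 ✓; ∠UPA = 86.00° ✓; |PA| = 15.60 ✓; ∠PAD = 52.30° ✓; |AD| = 18.00 ✗.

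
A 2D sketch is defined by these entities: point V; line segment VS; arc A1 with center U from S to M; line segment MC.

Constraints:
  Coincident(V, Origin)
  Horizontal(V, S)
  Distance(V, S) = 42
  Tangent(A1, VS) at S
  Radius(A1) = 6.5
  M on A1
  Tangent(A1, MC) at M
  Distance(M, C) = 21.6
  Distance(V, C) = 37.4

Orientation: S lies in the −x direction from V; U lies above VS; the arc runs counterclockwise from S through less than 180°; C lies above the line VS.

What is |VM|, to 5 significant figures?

36.162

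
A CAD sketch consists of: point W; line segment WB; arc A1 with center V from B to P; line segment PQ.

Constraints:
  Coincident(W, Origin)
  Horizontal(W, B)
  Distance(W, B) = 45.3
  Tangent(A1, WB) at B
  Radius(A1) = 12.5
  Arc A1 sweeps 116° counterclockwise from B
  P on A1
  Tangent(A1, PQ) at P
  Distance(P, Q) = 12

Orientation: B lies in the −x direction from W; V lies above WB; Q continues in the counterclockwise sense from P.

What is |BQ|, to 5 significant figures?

29.379

W is at the origin; W and B share the same y with |WB| = 45.3 and B on the −x side, so B = (-45.300, 0.0000). Since A1 is tangent to WB there, VB ⟂ WB, so V = B + (0, 12.5) = (-45.300, 12.500). On A1, B sits at bearing -90° from V; a 116° counterclockwise sweep puts P at bearing 26°, so P = V + 12.5·(cos 26°, sin 26°) = (-34.065, 17.980). A1 meets PQ tangentially, so VP is at right angles to PQ, so PQ runs along (−sin 26°, cos 26°); with |PQ| = 12.0, Q = (-39.326, 28.765). Then |BQ| = |Q − B| = 29.379.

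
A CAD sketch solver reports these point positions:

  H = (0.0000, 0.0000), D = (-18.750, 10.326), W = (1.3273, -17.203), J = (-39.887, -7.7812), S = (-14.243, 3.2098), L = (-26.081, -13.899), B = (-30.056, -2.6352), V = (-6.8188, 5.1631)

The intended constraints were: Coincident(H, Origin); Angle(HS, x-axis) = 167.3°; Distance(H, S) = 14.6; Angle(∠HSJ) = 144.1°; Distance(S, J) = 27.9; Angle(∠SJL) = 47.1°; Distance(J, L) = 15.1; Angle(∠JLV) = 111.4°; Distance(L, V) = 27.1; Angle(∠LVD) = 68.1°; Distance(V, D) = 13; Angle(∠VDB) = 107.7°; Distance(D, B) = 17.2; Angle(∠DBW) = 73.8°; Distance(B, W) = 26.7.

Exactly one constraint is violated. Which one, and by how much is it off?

Distance(B, W) = 26.7 — off by 7.90.

H = (0.00, 0.00) ✓; HS at 167.3° ✓; |HS| = 14.60 ✓; ∠HSJ = 144.1° ✓; |SJ| = 27.90 ✓; ∠SJL = 47.10° ✓; |JL| = 15.10 ✓; ∠JLV = 111.4° ✓; |LV| = 27.10 ✓; ∠LVD = 68.10° ✓; |VD| = 13.00 ✓; ∠VDB = 107.7° ✓; |DB| = 17.20 ✓; ∠DBW = 73.80° ✓; |BW| = 34.60 ✗.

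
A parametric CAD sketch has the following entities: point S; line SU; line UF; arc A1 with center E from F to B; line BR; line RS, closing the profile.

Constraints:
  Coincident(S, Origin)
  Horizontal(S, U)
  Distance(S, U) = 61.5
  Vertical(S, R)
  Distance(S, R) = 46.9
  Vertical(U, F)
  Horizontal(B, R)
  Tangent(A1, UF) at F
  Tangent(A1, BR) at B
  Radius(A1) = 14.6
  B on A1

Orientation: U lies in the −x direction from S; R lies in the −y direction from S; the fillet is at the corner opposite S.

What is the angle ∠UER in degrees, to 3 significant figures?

132°

S is at the origin; S and U share the same y with |SU| = 61.5 and U on the −x side, so U = (-61.5, 0.00). SR is vertical with |SR| = 46.9 and R on the −y side, so R = (0.00, -46.9). The virtual corner opposite S is at (-61.5, -46.9). A1 meets UF tangentially, so EF is at right angles to UF and tangency of A1 to BR means the radius EB is perpendicular to BR, with radius 14.6, so the center E sits 14.6 in from both sides at E = (-46.9, -32.3). Then cos ∠UER = EU·ER / (|EU||ER|), giving 132°.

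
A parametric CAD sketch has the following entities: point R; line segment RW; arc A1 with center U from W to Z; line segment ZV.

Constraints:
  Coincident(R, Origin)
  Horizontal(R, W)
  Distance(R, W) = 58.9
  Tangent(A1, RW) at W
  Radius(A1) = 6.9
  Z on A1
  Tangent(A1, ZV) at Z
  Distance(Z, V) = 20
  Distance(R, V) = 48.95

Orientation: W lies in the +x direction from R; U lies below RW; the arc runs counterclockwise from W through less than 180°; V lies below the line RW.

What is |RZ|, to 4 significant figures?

52.86

Checks: |UZ| = 6.900 ✓; ∠(UZ, ZV) = 90.00° ✓; |ZV| = 20.00 ✓; |RV| = 48.95 ✓.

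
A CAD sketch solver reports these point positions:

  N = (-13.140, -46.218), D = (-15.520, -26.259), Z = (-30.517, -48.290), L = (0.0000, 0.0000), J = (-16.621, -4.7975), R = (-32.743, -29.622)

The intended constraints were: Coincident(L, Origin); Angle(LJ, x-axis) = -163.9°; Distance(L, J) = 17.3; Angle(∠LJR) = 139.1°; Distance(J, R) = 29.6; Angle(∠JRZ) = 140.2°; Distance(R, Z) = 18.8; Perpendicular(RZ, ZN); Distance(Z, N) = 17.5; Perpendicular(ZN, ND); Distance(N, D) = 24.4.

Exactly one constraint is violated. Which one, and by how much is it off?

Distance(N, D) = 24.4 — off by 4.30.

L = (0.00, 0.00) ✓; LJ at -163.9° ✓; |LJ| = 17.30 ✓; ∠LJR = 139.1° ✓; |JR| = 29.60 ✓; ∠JRZ = 140.2° ✓; |RZ| = 18.80 ✓; ∠(RZ, ZN) = 90.00° ✓; |ZN| = 17.50 ✓; ∠(ZN, ND) = 90.00° ✓; |ND| = 20.10 ✗.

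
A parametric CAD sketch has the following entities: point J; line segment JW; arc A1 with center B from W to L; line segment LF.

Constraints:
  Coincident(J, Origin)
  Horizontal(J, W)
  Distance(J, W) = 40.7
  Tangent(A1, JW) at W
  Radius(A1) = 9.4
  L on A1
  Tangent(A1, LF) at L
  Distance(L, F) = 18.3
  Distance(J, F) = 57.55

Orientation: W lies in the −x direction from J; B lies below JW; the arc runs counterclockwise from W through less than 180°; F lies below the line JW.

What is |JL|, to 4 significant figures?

50.93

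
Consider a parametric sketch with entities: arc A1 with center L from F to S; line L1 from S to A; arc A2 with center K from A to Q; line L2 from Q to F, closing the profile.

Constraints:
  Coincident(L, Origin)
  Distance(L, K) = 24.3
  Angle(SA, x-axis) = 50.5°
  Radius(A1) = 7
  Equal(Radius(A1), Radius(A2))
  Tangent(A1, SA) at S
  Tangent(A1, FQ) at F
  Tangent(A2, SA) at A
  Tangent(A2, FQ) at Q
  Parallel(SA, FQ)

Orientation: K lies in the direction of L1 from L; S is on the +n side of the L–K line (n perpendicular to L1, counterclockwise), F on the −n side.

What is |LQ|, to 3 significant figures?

25.3

The slot axis is L1's direction at 50.5°, so u = (cos 50.5°, sin 50.5°) = (0.636, 0.772) and n = (−sin 50.5°, cos 50.5°) = (-0.772, 0.636). L is at the origin and K lies 24.3 along u from L, so K = 24.3·u = (15.5, 18.8). Tangency of A1 to both parallel lines with radius 7.0 puts S and F at L ± 7.0·n: S = (-5.40, 4.45), F = (5.40, -4.45). Equal radii place A and Q the same way about K: A = K + 7.0·n = (10.1, 23.2), Q = K − 7.0·n = (20.9, 14.3). Then |LQ| = |Q − L| = 25.3.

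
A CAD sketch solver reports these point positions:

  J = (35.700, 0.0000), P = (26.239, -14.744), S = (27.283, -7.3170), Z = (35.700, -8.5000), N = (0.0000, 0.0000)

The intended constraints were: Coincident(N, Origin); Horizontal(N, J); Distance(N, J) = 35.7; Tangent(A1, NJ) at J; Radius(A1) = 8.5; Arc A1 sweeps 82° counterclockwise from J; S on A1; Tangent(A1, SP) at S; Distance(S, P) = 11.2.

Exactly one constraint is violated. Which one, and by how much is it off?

Distance(S, P) = 11.2 — off by 3.70.

N = (0.00, 0.00) ✓; N.y = 0.00, J.y = 0.00 ✓; |NJ| = 35.70 ✓; ∠(ZJ, JN) = 90.00° ✓; |ZJ| = 8.500 ✓; bearing(Z→S) − bearing(Z→J) = 82.00° ✓; |ZS| = 8.500 ✓; ∠(ZS, SP) = 90.00° ✓; |SP| = 7.500 ✗.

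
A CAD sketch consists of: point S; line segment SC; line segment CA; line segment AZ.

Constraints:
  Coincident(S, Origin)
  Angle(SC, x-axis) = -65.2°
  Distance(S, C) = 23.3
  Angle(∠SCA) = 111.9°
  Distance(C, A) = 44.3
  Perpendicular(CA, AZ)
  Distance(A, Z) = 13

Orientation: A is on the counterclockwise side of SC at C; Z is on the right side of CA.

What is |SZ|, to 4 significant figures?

63.30

∠SCA = 111.9°, so CA runs at -65.2° + (180° − 111.9°) = 2.900° from the x-axis; with |CA| = 44.3, A = C + 44.3·(cos 2.900°, sin 2.900°) = (54.02, -18.91). The perpendicularity gives AZ at right angles to CA; with |AZ| = 13.0 on the right of CA, Z = A + 13.0·(0.05059, -0.9987) = (54.67, -31.89). Then |SZ| = |Z − S| = 63.30.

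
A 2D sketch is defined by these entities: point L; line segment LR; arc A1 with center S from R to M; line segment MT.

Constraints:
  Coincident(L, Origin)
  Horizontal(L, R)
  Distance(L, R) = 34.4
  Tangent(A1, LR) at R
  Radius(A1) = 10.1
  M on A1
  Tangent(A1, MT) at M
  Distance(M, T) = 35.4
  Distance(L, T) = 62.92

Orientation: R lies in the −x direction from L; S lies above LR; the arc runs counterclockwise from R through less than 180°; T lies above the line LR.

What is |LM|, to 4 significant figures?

29.72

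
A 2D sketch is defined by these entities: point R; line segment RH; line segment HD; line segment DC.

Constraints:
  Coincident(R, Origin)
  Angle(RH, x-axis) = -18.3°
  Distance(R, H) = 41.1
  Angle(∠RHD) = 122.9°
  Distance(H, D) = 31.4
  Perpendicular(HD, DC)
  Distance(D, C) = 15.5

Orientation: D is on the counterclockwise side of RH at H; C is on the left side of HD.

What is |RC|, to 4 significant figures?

56.99

R is at the origin; RH runs at -18.3° with length 41.1, so H = 41.1·(cos -18.3°, sin -18.3°) = (39.02, -12.91). ∠RHD = 122.9°, so HD runs at -18.3° + (180° − 122.9°) = 38.80° from the x-axis; with |HD| = 31.4, D = H + 31.4·(cos 38.80°, sin 38.80°) = (63.49, 6.770). The perpendicularity gives DC at right angles to HD; with |DC| = 15.5 on the left of HD, C = D + 15.5·(-0.6266, 0.7793) = (53.78, 18.85). Then |RC| = |C − R| = 56.99.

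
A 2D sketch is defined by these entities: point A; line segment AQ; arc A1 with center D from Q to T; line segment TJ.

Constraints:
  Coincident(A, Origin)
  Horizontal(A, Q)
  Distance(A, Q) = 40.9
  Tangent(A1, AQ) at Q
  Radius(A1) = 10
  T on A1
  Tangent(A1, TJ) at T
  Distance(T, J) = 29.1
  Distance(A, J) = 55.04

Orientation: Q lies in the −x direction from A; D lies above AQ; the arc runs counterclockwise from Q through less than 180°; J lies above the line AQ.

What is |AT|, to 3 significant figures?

33.4

Checks: ∠(DQ, QA) = 90.00° ✓; |DT| = 10.00 ✓; ∠(DT, TJ) = 90.00° ✓; |TJ| = 29.10 ✓; |AJ| = 55.04 ✓.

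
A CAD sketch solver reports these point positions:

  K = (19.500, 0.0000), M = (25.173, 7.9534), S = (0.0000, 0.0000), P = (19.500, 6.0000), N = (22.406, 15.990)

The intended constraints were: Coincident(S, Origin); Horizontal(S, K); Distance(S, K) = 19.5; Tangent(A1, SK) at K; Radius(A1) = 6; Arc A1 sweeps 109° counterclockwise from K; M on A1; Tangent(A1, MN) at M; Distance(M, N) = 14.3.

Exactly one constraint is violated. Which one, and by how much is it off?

Distance(M, N) = 14.3 — off by 5.80.

S = (0.00, 0.00) ✓; S.y = 0.00, K.y = 0.00 ✓; |SK| = 19.50 ✓; ∠(PK, KS) = 90.00° ✓; |PK| = 6.000 ✓; bearing(P→M) − bearing(P→K) = 109.0° ✓; |PM| = 6.000 ✓; ∠(PM, MN) = 90.00° ✓; |MN| = 8.500 ✗.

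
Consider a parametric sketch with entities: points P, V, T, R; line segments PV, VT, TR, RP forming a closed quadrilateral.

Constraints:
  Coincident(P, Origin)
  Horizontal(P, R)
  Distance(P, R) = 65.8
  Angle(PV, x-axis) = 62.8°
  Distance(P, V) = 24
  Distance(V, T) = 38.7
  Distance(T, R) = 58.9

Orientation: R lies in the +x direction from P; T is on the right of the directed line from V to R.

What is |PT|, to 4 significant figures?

19.76

Checks: |VT| = 38.70 ✓; |TR| = 58.90 ✓.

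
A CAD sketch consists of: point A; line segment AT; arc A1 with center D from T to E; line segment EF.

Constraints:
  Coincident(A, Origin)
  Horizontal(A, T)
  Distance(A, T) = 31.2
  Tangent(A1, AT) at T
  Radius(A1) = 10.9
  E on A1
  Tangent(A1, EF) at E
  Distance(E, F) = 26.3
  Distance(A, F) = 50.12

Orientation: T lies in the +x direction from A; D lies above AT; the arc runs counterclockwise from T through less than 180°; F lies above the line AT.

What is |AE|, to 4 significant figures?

43.93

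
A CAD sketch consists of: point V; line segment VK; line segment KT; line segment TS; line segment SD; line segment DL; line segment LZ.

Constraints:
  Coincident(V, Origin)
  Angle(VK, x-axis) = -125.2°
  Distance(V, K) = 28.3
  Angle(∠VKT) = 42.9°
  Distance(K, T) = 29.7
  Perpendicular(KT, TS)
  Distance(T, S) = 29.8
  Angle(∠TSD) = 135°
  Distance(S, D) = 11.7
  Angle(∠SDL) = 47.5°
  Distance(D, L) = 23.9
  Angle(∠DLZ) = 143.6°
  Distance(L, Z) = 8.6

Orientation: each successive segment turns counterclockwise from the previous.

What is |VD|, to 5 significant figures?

18.822

V is at the origin; VK runs at -125.2° with length 28.3, so K = (-16.313, -23.125). ∠VKT = 42.9° gives KT at 11.900° from the x-axis; with |KT| = 29.7, T = (12.749, -17.001). KT ⟂ TS, so TS runs at 101.90°; with |TS| = 29.8, S = (6.6038, 12.159). ∠TSD = 135.0° gives SD at 146.90° from the x-axis; with |SD| = 11.7, D = (-3.1975, 18.548). Then |VD| = |D − V| = 18.822.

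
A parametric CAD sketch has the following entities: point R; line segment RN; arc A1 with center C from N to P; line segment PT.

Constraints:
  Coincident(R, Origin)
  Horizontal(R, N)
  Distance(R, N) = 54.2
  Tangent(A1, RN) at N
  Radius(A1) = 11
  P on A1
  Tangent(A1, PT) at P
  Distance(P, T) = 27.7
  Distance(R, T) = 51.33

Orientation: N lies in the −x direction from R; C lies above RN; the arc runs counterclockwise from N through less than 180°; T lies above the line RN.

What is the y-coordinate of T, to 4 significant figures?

35.44

Checks: ∠(CN, NR) = 90.00° ✓; |CP| = 11.00 ✓; ∠(CP, PT) = 90.00° ✓; |PT| = 27.70 ✓; |RT| = 51.33 ✓.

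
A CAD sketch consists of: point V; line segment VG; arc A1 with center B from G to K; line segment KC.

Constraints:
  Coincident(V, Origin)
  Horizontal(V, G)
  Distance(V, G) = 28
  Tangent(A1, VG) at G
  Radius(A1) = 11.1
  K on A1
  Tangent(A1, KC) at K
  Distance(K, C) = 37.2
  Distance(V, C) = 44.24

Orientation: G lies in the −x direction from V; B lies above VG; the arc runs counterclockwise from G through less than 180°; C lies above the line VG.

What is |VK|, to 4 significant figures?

19.10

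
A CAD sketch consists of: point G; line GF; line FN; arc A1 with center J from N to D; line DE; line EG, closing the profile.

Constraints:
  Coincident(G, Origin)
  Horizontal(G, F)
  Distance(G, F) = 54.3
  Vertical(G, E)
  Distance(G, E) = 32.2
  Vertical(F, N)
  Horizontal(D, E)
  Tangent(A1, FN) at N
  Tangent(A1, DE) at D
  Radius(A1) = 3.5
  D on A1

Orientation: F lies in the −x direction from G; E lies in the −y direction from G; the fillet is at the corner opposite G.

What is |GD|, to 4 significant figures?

60.15

G is at the origin; GF is horizontal with |GF| = 54.3 and F on the −x side, so F = (-54.30, 0.000). GE is vertical with |GE| = 32.2 and E on the −y side, so E = (0.000, -32.20). The virtual corner opposite G is at (-54.30, -32.20). Since A1 is tangent to FN there, JN ⟂ FN and A1 meets DE tangentially, so JD is at right angles to DE, with radius 3.5, so the center J sits 3.5 in from both sides at J = (-50.80, -28.70). That places the tangent points at N = (-54.30, -28.70) on FN and D = (-50.80, -32.20) on DE. Then |GD| = |D − G| = 60.15.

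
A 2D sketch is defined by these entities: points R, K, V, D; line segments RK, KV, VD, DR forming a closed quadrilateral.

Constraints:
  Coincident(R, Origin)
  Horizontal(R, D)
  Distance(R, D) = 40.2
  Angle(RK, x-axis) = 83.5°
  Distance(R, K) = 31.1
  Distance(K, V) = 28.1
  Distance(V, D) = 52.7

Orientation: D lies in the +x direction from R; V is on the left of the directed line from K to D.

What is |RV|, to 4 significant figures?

55.59

Checks: |KV| = 28.10 ✓; |VD| = 52.70 ✓.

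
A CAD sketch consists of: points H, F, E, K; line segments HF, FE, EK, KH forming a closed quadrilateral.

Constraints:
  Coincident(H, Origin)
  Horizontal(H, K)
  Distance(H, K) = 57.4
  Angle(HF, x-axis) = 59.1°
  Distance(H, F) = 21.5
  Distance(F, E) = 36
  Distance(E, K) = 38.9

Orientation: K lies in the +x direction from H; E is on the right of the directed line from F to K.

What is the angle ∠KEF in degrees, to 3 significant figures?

83.4°

H is at the origin; HK is horizontal with |HK| = 57.4 and K in +x, so K = (57.4, 0). HF runs at 59.1° with |HF| = 21.5, so F = (11.0, 18.4). E is determined by |FE| = 36.0 and |EK| = 38.9 together: it lies at the intersection of circle(F, 36.0) and circle(K, 38.9). With |FK| = 49.9, the foot of the radical line on FK is 22.8 from F and the perpendicular offset is √(36.0² − 22.8²) = 27.9. Taking the right-of-FK solution: E = (21.9, -15.9).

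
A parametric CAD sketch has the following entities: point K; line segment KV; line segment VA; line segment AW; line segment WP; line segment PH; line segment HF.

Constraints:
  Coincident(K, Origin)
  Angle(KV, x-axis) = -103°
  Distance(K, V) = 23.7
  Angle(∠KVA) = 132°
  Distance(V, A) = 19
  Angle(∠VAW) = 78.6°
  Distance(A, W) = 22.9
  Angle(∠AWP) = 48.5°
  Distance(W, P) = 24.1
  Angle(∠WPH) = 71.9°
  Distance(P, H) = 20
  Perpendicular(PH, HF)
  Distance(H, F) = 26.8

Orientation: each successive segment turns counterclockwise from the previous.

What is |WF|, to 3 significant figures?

13.1

K is at the origin; KV runs at -103.0° with length 23.7, so V = (-5.33, -23.1). ∠KVA = 132.0° gives VA at -55.0° from the x-axis; with |VA| = 19.0, A = (5.57, -38.7). ∠VAW = 78.6° gives AW at 46.4° from the x-axis; with |AW| = 22.9, W = (21.4, -22.1). ∠AWP = 48.5° gives WP at 178° from the x-axis; with |WP| = 24.1, P = (-2.72, -21.2). ∠WPH = 71.9° gives PH at -74.0° from the x-axis; with |PH| = 20.0, H = (2.79, -40.4). PH is perpendicular to HF, so HF runs at 16.0°; with |HF| = 26.8, F = (28.5, -33.0). Then |WF| = |F − W| = 13.1.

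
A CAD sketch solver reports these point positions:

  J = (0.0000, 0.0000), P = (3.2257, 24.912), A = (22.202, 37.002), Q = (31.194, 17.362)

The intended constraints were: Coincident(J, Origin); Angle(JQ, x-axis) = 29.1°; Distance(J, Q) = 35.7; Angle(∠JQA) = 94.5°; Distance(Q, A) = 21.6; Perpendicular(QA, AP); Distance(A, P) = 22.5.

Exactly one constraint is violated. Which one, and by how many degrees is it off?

Perpendicular(QA, AP) — off by 7.90°.

J = (0.00, 0.00) ✓; JQ at 29.10° ✓; |JQ| = 35.70 ✓; ∠JQA = 94.50° ✓; |QA| = 21.60 ✓; ∠(QA, AP) = 97.90° ✗; |AP| = 22.50 ✓.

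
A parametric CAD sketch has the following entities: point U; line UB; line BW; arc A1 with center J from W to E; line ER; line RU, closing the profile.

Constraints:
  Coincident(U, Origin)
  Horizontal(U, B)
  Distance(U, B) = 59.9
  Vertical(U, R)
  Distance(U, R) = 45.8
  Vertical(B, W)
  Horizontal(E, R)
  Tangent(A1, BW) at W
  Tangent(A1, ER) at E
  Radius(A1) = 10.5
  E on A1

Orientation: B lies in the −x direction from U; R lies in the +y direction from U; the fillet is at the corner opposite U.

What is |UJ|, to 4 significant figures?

60.72

U is at the origin; U and B share the same y with |UB| = 59.9 and B on the −x side, so B = (-59.90, 0.000). UR is vertical with |UR| = 45.8 and R on the +y side, so R = (0.000, 45.80). The virtual corner opposite U is at (-59.90, 45.80). The tangent condition forces JW to be normal to BW and tangency of A1 to ER means the radius JE is perpendicular to ER, with radius 10.5, so the center J sits 10.5 in from both sides at J = (-49.40, 35.30). Then |UJ| = |J − U| = 60.72.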